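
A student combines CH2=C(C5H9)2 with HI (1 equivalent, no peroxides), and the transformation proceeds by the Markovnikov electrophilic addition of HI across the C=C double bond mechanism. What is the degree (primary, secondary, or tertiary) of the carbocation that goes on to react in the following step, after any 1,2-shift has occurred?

tertiary

Step 1: Protonation of the alkene by HI: the π bond acts as the nucleophile and picks up H⁺, giving the more stable (Markovnikov) tertiary carbocation. The H–I bond breaks heterolytically, releasing I⁻.
No single 1,2-shift to an adjacent carbon would give a more-substituted cation, so no rearrangement occurs.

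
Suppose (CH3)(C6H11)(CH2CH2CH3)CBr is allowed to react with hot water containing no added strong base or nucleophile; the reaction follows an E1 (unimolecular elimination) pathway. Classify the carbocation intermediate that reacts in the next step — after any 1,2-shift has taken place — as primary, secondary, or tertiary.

tertiary

Step 1: Unassisted departure of Br⁻ (taking the C–Br bonding pair) generates a tertiary carbocation.
No single 1,2-shift to an adjacent carbon would give a more-substituted cation, so no rearrangement occurs.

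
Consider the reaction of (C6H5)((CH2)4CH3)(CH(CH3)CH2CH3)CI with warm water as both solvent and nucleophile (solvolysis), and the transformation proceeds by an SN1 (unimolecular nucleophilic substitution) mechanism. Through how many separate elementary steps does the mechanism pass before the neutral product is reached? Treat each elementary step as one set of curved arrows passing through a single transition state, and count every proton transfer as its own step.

Step 1: Unassisted departure of I⁻ (taking the C–I bonding pair) generates a tertiary carbocation.
(No 1,2-shift: no single shift to an adjacent carbon would give a more stable cation.)
Step 2: A lone pair on the oxygen of H2O attacks the carbocation, forming a new C–O σ-bond and an oxonium ion.
Step 3: A second solvent molecule removes the proton on oxygen, giving the neutral alcohol product.
Total: 3 elementary steps.

3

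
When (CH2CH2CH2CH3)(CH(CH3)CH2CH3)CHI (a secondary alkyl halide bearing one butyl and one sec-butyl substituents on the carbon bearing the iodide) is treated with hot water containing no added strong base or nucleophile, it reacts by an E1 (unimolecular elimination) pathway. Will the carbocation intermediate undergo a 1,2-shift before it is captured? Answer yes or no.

yes

The first-formed carbocation is secondary.
The adjacent sec-butyl carbon already bears 2 other carbon substituents and has a hydrogen to migrate; after a 1,2-hydride shift from that carbon the positive charge sits on a tertiary centre.
Tertiary is more stable than secondary, so the shift occurs.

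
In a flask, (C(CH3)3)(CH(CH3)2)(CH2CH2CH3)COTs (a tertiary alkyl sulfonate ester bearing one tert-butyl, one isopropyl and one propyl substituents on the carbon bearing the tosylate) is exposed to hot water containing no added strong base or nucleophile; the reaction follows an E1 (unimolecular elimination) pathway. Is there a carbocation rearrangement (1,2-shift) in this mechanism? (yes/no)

no

The first-formed carbocation is tertiary.
No single 1,2-shift to an adjacent carbon would produce a more-substituted cation than the one already present, so no rearrangement occurs.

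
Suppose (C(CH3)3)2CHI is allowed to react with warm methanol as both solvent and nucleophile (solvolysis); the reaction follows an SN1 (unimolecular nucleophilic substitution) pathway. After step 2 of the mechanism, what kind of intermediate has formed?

Step 1: The C–I bond breaks with both electrons going to the iodide; I⁻ leaves and a secondary carbocation remains.
Step 2: Carbocation rearrangement: a 1,2-methyl shift from the adjacent tert-butyl carbon converts the initially-formed secondary cation into the more stable tertiary cation.
After step 2 the species present is a tertiary carbocation.

tertiary carbocation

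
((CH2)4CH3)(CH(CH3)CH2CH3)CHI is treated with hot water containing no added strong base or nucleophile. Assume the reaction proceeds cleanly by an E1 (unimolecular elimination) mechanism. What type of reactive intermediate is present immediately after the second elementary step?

Step 1: Unassisted departure of I⁻ (taking the C–I bonding pair) generates a secondary carbocation.
Step 2: Carbocation rearrangement: a 1,2-hydride shift from the adjacent sec-butyl carbon converts the initially-formed secondary cation into the more stable tertiary cation.
After step 2 the species present is a tertiary carbocation.

tertiary carbocation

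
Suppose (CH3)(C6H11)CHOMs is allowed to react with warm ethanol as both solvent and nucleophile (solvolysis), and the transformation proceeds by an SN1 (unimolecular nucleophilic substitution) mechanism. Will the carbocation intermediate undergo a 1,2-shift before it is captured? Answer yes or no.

The first-formed carbocation is secondary.
The adjacent cyclohexyl carbon already bears 2 other carbon substituents and has a hydrogen to migrate; after a 1,2-hydride shift from that carbon the positive charge sits on a tertiary centre.
Tertiary is more stable than secondary, so the shift occurs.

yes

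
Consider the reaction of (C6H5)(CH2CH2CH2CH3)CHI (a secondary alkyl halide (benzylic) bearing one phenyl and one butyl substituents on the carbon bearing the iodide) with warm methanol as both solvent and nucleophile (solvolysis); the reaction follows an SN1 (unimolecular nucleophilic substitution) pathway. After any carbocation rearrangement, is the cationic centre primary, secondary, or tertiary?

secondary

Step 1: Rate-determining heterolysis of the C–I bond gives I⁻ and a secondary carbocation.
No single 1,2-shift to an adjacent carbon would give a more-substituted cation, so no rearrangement occurs.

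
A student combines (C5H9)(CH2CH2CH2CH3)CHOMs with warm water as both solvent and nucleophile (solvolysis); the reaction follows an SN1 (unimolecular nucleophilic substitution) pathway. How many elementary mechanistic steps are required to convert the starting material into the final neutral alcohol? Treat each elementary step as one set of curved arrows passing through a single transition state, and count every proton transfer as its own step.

4

Step 1: The C–O bond breaks with both electrons going to the mesylate; MsO⁻ leaves and a secondary carbocation remains.
Step 2: Carbocation rearrangement: a 1,2-hydride shift from the adjacent cyclopentyl carbon converts the initially-formed secondary cation into the more stable tertiary cation.
Step 3: H2O donates an oxygen lone pair into the empty p orbital of the cation, giving a protonated alcohol (an oxonium ion).
Step 4: Proton transfer from the O–H of the oxonium ion to a solvent molecule delivers the neutral alcohol.
Total: 4 elementary steps.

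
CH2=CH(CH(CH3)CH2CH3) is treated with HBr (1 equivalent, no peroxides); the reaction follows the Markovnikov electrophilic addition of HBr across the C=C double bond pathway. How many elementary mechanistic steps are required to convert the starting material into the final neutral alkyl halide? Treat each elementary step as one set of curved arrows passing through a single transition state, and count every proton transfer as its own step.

Step 1: Electrophilic addition begins with the π(C=C) electrons forming a bond to the proton of HBr. Following Markovnikov's rule, the resulting cation is secondary. The H–Br bond breaks heterolytically, releasing Br⁻.
Step 2: Carbocation rearrangement: a 1,2-hydride shift from the adjacent sec-butyl carbon converts the initially-formed secondary cation into the more stable tertiary cation.
Step 3: Nucleophilic attack by Br⁻ on the carbocation completes the addition, giving R–Br.
Total: 3 elementary steps.

3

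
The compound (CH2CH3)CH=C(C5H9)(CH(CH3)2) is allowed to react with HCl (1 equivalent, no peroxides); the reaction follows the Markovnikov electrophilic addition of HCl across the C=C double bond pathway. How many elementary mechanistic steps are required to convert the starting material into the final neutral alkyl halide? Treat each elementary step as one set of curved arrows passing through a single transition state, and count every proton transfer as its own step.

Step 1: The π electrons of the C=C bond attack a proton of HCl; Markovnikov addition places the new C–H on the less-substituted alkene carbon, so the positive charge ends up on the more-substituted carbon — a tertiary carbocation. The H–Cl bond breaks heterolytically, releasing Cl⁻.
(No 1,2-shift: no single shift to an adjacent carbon would give a more stable cation.)
Step 2: Cl⁻ captures the cation: a lone pair on Cl⁻ fills the empty p orbital, producing the alkyl halide product.
Total: 2 elementary steps.

2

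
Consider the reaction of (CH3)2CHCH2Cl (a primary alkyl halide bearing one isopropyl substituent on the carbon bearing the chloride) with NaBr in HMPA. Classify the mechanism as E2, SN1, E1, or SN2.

SN2

Conditions: a primary substrate with a strong nucleophile in the polar aprotic solvent HMPA.
These conditions are the textbook signature of the SN2 pathway.
An unhindered substrate with a strong nucleophile in a polar aprotic solvent favours one-step backside displacement.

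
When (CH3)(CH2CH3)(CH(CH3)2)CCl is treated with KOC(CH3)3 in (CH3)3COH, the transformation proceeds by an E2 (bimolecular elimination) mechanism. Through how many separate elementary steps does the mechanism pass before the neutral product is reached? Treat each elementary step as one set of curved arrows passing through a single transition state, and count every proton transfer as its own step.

Step 1: Concerted anti-periplanar elimination: (CH3)3CO⁻ abstracts a β-H while Cl⁻ leaves, and the C–H electrons become the new C=C π bond — all in a single transition state.
Total: 1 elementary step.

1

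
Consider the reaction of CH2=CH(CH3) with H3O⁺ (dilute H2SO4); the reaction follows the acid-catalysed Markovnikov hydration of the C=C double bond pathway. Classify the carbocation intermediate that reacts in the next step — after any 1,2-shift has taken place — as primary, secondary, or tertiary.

Step 1: The π electrons of the C=C bond attack a proton of H3O⁺; Markovnikov addition places the new C–H on the less-substituted alkene carbon, so the positive charge ends up on the more-substituted carbon — a secondary carbocation. H2O is released.
No single 1,2-shift to an adjacent carbon would give a more-substituted cation, so no rearrangement occurs.

secondary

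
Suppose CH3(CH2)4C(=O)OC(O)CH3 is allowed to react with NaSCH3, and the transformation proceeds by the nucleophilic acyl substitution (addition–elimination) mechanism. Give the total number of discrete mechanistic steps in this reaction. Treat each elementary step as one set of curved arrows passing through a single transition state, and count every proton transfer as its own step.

2

Step 1: A lone pair on the S of CH3S⁻ attacks the electrophilic acyl carbon; the π(C=O) electrons move onto oxygen, giving a tetrahedral intermediate.
Step 2: An oxygen lone pair re-forms the C=O π bond as the C–O σ-bond breaks; CH3CO2⁻ is expelled.
Total: 2 elementary steps.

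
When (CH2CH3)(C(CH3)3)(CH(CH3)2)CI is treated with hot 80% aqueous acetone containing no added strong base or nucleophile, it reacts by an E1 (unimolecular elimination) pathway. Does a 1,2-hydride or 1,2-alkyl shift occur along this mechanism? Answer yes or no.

no

The first-formed carbocation is tertiary.
No single 1,2-shift to an adjacent carbon would produce a more-substituted cation than the one already present, so no rearrangement occurs.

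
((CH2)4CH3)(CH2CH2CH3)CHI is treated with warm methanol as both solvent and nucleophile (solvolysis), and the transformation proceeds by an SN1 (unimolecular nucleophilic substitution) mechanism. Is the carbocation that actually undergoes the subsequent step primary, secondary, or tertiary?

secondary

Step 1: The C–I bond breaks with both electrons going to the iodide; I⁻ leaves and a secondary carbocation remains.
No single 1,2-shift to an adjacent carbon would give a more-substituted cation, so no rearrangement occurs.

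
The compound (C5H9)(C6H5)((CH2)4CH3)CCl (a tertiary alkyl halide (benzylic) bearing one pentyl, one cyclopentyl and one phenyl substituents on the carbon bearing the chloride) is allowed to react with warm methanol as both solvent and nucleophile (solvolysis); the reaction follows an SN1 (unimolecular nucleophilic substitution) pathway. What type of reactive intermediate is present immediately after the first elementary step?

tertiary carbocation

Step 1: Ionisation: the C–Cl σ-bond cleaves heterolytically; both bonding electrons depart with Cl⁻, leaving a tertiary carbocation at the α-carbon.
After step 1 the species present is a tertiary carbocation.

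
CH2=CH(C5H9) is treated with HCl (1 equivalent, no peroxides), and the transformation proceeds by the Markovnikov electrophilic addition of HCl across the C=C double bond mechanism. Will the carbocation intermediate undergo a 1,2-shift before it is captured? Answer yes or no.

yes

The first-formed carbocation is secondary.
The adjacent cyclopentyl carbon already bears 2 other carbon substituents and has a hydrogen to migrate; after a 1,2-hydride shift from that carbon the positive charge sits on a tertiary centre.
Tertiary is more stable than secondary, so the shift occurs.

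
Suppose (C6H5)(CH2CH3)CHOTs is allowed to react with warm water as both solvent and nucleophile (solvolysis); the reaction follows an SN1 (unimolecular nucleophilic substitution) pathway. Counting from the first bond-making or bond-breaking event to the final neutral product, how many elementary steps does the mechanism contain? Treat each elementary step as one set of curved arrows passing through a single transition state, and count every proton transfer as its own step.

Step 1: Ionisation: the C–O σ-bond cleaves heterolytically; both bonding electrons depart with TsO⁻, leaving a secondary carbocation at the α-carbon.
(No 1,2-shift: no single shift to an adjacent carbon would give a more stable cation.)
Step 2: A lone pair on the oxygen of H2O attacks the carbocation, forming a new C–O σ-bond and an oxonium ion.
Step 3: Deprotonation of the oxonium oxygen by solvent water yields the neutral alcohol.
Total: 3 elementary steps.

3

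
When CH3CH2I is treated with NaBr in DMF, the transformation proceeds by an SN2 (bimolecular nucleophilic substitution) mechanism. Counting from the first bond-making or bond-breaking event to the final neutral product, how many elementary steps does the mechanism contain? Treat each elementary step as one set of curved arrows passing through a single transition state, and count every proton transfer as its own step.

1

Step 1: The bromide nucleophile donates a lone pair from Br to the α-carbon in a backside attack; simultaneously the C–I σ-bond breaks and both of its electrons leave with I⁻. One concerted step with inversion of configuration.
Total: 1 elementary step.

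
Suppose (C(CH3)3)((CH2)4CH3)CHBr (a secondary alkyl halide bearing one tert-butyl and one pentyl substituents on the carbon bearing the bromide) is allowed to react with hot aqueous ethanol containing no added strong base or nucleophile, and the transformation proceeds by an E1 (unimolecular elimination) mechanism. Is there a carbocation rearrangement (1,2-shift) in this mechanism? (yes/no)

yes

The first-formed carbocation is secondary.
The adjacent tert-butyl carbon has no hydrogen but bears methyl groups; migration of one methyl with its bonding pair (a 1,2-methyl shift) places the charge on a tertiary centre.
Tertiary is more stable than secondary, so the shift occurs.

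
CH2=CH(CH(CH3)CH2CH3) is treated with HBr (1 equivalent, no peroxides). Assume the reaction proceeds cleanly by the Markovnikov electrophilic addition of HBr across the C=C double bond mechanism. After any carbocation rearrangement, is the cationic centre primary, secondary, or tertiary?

Step 1: Protonation of the alkene by HBr: the π bond acts as the nucleophile and picks up H⁺, giving the more stable (Markovnikov) secondary carbocation. The H–Br bond breaks heterolytically, releasing Br⁻.
Step 2: A hydride (H with its bonding pair) migrates from the adjacent sec-butyl carbon to the cationic centre — a 1,2-hydride shift — upgrading the secondary cation to a tertiary one.
The cation rearranges from secondary to tertiary via a 1,2-hydride shift from the adjacent sec-butyl carbon; the tertiary cation is what reacts next.

tertiary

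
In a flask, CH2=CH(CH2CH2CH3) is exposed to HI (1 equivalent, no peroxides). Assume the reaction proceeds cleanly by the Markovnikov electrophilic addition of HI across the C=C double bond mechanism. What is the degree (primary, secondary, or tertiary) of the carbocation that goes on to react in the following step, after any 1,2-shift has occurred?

Step 1: Electrophilic addition begins with the π(C=C) electrons forming a bond to the proton of HI. Following Markovnikov's rule, the resulting cation is secondary. The H–I bond breaks heterolytically, releasing I⁻.
No single 1,2-shift to an adjacent carbon would give a more-substituted cation, so no rearrangement occurs.

secondary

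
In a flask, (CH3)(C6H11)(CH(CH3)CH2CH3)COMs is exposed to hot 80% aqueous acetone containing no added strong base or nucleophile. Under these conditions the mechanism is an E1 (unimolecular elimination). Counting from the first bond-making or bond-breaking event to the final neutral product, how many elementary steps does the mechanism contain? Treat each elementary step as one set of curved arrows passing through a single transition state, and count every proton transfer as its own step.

Step 1: The C–O bond breaks with both electrons going to the mesylate; MsO⁻ leaves and a tertiary carbocation remains.
(No 1,2-shift: no single shift to an adjacent carbon would give a more stable cation.)
Step 2: Loss of a β-proton to a water molecule of the solvent: the C–H bonding pair collapses toward the cationic carbon to form the C=C π bond, yielding the alkene.
Total: 2 elementary steps.

2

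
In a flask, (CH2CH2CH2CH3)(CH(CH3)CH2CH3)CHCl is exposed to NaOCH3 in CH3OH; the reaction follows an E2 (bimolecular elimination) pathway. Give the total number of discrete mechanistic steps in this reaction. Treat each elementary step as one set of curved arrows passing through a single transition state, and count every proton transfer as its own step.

Step 1: The strong base CH3O⁻ removes a β-hydrogen; in the same concerted event the electrons of the breaking C–H bond form the new π(C=C) bond and the C–Cl σ-bond breaks, expelling Cl⁻. Anti-periplanar geometry; one transition state.
Total: 1 elementary step.

1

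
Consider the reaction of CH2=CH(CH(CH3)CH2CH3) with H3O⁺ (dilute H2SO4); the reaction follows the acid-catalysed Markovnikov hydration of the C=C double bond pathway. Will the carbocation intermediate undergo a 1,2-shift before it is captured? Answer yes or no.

yes

The first-formed carbocation is secondary.
The adjacent sec-butyl carbon already bears 2 other carbon substituents and has a hydrogen to migrate; after a 1,2-hydride shift from that carbon the positive charge sits on a tertiary centre.
Tertiary is more stable than secondary, so the shift occurs.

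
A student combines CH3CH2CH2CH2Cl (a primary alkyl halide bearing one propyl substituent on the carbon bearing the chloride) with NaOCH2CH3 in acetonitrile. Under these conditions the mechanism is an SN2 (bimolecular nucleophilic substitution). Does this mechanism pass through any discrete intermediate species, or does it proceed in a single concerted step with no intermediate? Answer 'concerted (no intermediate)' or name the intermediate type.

concerted (no intermediate)

The ethoxide nucleophile donates a lone pair from O to the α-carbon in a backside attack; simultaneously the C–Cl σ-bond breaks and both of its electrons leave with Cl⁻. One concerted step with inversion of configuration.
All bond changes occur in one transition state; no discrete intermediate is formed.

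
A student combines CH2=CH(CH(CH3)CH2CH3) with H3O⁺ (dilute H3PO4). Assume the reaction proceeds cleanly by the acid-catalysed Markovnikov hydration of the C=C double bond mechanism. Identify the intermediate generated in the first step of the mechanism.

secondary carbocation

Step 1: Protonation of the alkene by H3O⁺: the π bond acts as the nucleophile and picks up H⁺, giving the more stable (Markovnikov) secondary carbocation. H2O is released.
After step 1 the species present is a secondary carbocation.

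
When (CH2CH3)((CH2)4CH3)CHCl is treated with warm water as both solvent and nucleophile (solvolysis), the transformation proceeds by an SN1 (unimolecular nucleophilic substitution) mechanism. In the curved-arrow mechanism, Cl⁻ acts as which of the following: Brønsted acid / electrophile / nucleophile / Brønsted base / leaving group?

leaving group

Step 1: Rate-determining heterolysis of the C–Cl bond gives Cl⁻ and a secondary carbocation.
Cl⁻ departs with both electrons of the breaking σ-bond — that is the definition of a leaving group.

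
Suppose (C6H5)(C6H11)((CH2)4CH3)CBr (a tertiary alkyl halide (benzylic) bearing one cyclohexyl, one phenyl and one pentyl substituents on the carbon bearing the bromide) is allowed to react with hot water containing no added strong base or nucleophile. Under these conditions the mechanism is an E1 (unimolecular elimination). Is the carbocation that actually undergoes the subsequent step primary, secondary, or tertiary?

Step 1: Unassisted departure of Br⁻ (taking the C–Br bonding pair) generates a tertiary carbocation.
No single 1,2-shift to an adjacent carbon would give a more-substituted cation, so no rearrangement occurs.

tertiary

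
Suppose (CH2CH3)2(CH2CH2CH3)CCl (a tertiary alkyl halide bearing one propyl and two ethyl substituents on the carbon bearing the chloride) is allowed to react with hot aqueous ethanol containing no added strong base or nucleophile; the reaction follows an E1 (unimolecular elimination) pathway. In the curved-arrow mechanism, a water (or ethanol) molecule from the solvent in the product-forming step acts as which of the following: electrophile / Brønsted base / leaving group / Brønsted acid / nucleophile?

Step 2: A weak base (a water (or ethanol) molecule from the solvent) removes a proton from a carbon adjacent to the cationic centre; the electrons of that C–H bond become the new π(C=C) bond, giving the alkene.
A water (or ethanol) molecule from the solvent in the product-forming step accepts a proton in a proton-transfer step — a Brønsted base.

Brønsted base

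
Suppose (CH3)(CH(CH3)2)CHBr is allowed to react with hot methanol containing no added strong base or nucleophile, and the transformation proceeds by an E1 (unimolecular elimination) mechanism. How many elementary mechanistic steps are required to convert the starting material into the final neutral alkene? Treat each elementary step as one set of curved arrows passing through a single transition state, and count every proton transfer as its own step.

3

Step 1: Ionisation: the C–Br σ-bond cleaves heterolytically; both bonding electrons depart with Br⁻, leaving a secondary carbocation at the α-carbon.
Step 2: A hydride (H with its bonding pair) migrates from the adjacent isopropyl carbon to the cationic centre — a 1,2-hydride shift — upgrading the secondary cation to a tertiary one.
Step 3: Loss of a β-proton to a methanol molecule of the solvent: the C–H bonding pair collapses toward the cationic carbon to form the C=C π bond, yielding the alkene.
Total: 3 elementary steps.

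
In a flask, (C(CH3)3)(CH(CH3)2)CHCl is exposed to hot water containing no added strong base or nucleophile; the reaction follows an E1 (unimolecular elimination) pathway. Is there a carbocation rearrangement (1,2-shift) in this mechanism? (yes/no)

yes

The first-formed carbocation is secondary.
The adjacent isopropyl carbon already bears 2 other carbon substituents and has a hydrogen to migrate; after a 1,2-hydride shift from that carbon the positive charge sits on a tertiary centre.
Tertiary is more stable than secondary, so the shift occurs.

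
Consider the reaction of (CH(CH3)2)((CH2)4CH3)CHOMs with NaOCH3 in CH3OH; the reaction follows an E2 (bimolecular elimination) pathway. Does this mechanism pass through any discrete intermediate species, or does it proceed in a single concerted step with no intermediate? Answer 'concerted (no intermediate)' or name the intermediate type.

concerted (no intermediate)

Concerted anti-periplanar elimination: CH3O⁻ abstracts a β-H while MsO⁻ leaves, and the C–H electrons become the new C=C π bond — all in a single transition state.
All bond changes occur in one transition state; no discrete intermediate is formed.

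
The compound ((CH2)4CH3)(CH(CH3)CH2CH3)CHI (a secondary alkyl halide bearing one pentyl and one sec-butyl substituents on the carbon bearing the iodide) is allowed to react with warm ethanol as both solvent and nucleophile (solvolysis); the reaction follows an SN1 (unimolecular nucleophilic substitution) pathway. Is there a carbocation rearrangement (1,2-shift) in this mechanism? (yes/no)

yes

The first-formed carbocation is secondary.
The adjacent sec-butyl carbon already bears 2 other carbon substituents and has a hydrogen to migrate; after a 1,2-hydride shift from that carbon the positive charge sits on a tertiary centre.
Tertiary is more stable than secondary, so the shift occurs.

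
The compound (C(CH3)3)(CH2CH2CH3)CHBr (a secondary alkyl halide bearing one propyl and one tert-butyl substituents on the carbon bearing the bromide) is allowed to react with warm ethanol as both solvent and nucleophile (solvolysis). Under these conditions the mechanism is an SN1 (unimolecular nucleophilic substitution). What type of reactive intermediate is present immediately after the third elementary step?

oxonium ion

Step 1: Rate-determining heterolysis of the C–Br bond gives Br⁻ and a secondary carbocation.
Step 2: A 1,2-methyl shift from the adjacent tert-butyl carbon moves the positive charge from the secondary centre to an adjacent carbon, generating a more stable tertiary carbocation.
Step 3: CH3CH2OH donates an oxygen lone pair into the empty p orbital of the cation, giving a protonated ether (an oxonium ion).
After step 3 the species present is an oxonium ion.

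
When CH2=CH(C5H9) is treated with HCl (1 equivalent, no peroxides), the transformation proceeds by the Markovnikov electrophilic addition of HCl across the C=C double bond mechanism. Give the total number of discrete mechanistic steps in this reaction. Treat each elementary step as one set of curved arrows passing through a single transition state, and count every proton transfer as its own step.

3

Step 1: The π electrons of the C=C bond attack a proton of HCl; Markovnikov addition places the new C–H on the less-substituted alkene carbon, so the positive charge ends up on the more-substituted carbon — a secondary carbocation. The H–Cl bond breaks heterolytically, releasing Cl⁻.
Step 2: A 1,2-hydride shift from the adjacent cyclopentyl carbon moves the positive charge from the secondary centre to an adjacent carbon, generating a more stable tertiary carbocation.
Step 3: Nucleophilic attack by Cl⁻ on the carbocation completes the addition, giving R–Cl.
Total: 3 elementary steps.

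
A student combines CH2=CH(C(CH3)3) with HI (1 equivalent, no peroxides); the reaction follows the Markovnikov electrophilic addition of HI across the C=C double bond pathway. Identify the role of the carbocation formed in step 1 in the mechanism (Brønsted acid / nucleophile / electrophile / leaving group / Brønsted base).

Step 3: Nucleophilic attack by I⁻ on the carbocation completes the addition, giving R–I.
The carbocation formed in step 1 accepts an electron pair into an empty or π* orbital — it is the electrophile.

electrophile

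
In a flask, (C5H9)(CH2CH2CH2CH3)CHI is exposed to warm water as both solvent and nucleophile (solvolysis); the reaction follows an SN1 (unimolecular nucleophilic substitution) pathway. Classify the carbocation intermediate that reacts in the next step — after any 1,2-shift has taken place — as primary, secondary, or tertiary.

Step 1: The C–I bond breaks with both electrons going to the iodide; I⁻ leaves and a secondary carbocation remains.
Step 2: A 1,2-hydride shift from the adjacent cyclopentyl carbon moves the positive charge from the secondary centre to an adjacent carbon, generating a more stable tertiary carbocation.
The cation rearranges from secondary to tertiary via a 1,2-hydride shift from the adjacent cyclopentyl carbon; the tertiary cation is what reacts next.

tertiary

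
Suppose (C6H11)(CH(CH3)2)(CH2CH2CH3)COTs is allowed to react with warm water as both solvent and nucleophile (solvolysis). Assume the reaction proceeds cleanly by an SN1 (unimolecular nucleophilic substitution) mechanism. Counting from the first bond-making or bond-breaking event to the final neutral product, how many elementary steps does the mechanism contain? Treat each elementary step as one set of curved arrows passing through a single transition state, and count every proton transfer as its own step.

3

Step 1: Unassisted departure of TsO⁻ (taking the C–O bonding pair) generates a tertiary carbocation.
(No 1,2-shift: no single shift to an adjacent carbon would give a more stable cation.)
Step 2: H2O donates an oxygen lone pair into the empty p orbital of the cation, giving a protonated alcohol (an oxonium ion).
Step 3: Proton transfer from the O–H of the oxonium ion to a solvent molecule delivers the neutral alcohol.
Total: 3 elementary steps.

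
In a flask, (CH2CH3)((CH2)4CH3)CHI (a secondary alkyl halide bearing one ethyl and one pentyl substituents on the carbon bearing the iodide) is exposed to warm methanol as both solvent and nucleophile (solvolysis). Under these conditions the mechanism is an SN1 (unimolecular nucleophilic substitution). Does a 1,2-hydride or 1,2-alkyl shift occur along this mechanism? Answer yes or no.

no

The first-formed carbocation is secondary.
No single 1,2-shift to an adjacent carbon would produce a more-substituted cation than the one already present, so no rearrangement occurs.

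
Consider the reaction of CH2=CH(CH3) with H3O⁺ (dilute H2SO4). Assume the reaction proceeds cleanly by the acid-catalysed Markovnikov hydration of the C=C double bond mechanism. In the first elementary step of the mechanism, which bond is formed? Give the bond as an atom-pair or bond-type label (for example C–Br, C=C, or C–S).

C–H

Step 1: Electrophilic addition begins with the π(C=C) electrons forming a bond to the proton of H3O⁺. Following Markovnikov's rule, the resulting cation is secondary. H2O is released.
The bond formed in this step is the C–H bond.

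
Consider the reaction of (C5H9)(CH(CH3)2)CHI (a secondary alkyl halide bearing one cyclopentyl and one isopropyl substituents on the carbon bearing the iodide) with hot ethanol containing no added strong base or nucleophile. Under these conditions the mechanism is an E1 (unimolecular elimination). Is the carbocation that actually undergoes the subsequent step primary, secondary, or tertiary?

Step 1: Unassisted departure of I⁻ (taking the C–I bonding pair) generates a secondary carbocation.
Step 2: A hydride (H with its bonding pair) migrates from the adjacent cyclopentyl carbon to the cationic centre — a 1,2-hydride shift — upgrading the secondary cation to a tertiary one.
The cation rearranges from secondary to tertiary via a 1,2-hydride shift from the adjacent cyclopentyl carbon; the tertiary cation is what reacts next.

tertiary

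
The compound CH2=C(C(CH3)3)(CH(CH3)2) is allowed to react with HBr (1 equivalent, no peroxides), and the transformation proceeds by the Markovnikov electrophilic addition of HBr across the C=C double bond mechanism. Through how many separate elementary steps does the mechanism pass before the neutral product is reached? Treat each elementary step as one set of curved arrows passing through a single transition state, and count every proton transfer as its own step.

2

Step 1: Electrophilic addition begins with the π(C=C) electrons forming a bond to the proton of HBr. Following Markovnikov's rule, the resulting cation is tertiary. The H–Br bond breaks heterolytically, releasing Br⁻.
(No 1,2-shift: no single shift to an adjacent carbon would give a more stable cation.)
Step 2: Nucleophilic attack by Br⁻ on the carbocation completes the addition, giving R–Br.
Total: 2 elementary steps.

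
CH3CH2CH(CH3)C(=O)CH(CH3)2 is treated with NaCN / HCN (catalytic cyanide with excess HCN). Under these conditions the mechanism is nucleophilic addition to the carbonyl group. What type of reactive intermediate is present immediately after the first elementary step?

tetrahedral alkoxide intermediate

Step 1: Nucleophilic addition: CN⁻ adds to the carbonyl carbon, pushing the π(C=O) electron pair onto oxygen and giving a tetrahedral alkoxide.
After step 1 the species present is a tetrahedral alkoxide intermediate.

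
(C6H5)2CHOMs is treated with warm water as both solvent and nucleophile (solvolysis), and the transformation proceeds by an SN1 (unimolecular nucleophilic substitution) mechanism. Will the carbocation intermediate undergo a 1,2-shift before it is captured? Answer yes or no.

The first-formed carbocation is secondary.
No single 1,2-shift to an adjacent carbon would produce a more-substituted cation than the one already present, so no rearrangement occurs.

no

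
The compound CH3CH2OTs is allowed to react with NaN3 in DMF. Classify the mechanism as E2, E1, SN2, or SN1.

SN2

Conditions: a primary substrate with a strong nucleophile in the polar aprotic solvent DMF.
These conditions are the textbook signature of the SN2 pathway.
An unhindered substrate with a strong nucleophile in a polar aprotic solvent favours one-step backside displacement.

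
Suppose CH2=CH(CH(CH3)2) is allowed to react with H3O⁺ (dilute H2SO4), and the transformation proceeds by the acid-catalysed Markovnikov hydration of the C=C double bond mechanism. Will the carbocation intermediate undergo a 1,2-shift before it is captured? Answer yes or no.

yes

The first-formed carbocation is secondary.
The adjacent isopropyl carbon already bears 2 other carbon substituents and has a hydrogen to migrate; after a 1,2-hydride shift from that carbon the positive charge sits on a tertiary centre.
Tertiary is more stable than secondary, so the shift occurs.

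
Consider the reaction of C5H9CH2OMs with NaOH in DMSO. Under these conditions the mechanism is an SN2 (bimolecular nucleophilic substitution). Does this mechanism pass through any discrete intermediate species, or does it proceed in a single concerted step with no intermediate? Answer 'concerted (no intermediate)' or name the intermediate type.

The hydroxide nucleophile donates a lone pair from O to the α-carbon in a backside attack; simultaneously the C–O σ-bond breaks and both of its electrons leave with MsO⁻. One concerted step with inversion of configuration.
All bond changes occur in one transition state; no discrete intermediate is formed.

concerted (no intermediate)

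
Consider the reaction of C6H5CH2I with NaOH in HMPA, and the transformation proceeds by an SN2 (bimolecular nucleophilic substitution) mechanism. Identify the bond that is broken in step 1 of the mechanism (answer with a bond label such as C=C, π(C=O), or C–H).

C–I

Step 1: Backside attack by OH⁻ on the carbon bearing the iodide: the new C–O bond forms as the C–I bond breaks, with Walden inversion at carbon.
The bond broken in this step is the C–I bond.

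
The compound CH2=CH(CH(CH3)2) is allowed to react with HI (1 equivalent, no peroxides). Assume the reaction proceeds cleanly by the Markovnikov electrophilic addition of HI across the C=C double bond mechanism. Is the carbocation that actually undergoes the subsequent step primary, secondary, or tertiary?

tertiary

Step 1: Electrophilic addition begins with the π(C=C) electrons forming a bond to the proton of HI. Following Markovnikov's rule, the resulting cation is secondary. The H–I bond breaks heterolytically, releasing I⁻.
Step 2: Carbocation rearrangement: a 1,2-hydride shift from the adjacent isopropyl carbon converts the initially-formed secondary cation into the more stable tertiary cation.
The cation rearranges from secondary to tertiary via a 1,2-hydride shift from the adjacent isopropyl carbon; the tertiary cation is what reacts next.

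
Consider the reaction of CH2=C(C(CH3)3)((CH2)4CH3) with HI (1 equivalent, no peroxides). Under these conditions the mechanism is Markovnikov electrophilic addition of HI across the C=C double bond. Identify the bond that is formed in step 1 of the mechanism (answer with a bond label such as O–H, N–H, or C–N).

Step 1: Electrophilic addition begins with the π(C=C) electrons forming a bond to the proton of HI. Following Markovnikov's rule, the resulting cation is tertiary. The H–I bond breaks heterolytically, releasing I⁻.
The bond formed in this step is the C–H bond.

C–H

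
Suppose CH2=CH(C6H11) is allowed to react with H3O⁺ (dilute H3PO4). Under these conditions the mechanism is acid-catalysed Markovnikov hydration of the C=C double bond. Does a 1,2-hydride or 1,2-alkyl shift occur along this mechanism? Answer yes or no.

yes

The first-formed carbocation is secondary.
The adjacent cyclohexyl carbon already bears 2 other carbon substituents and has a hydrogen to migrate; after a 1,2-hydride shift from that carbon the positive charge sits on a tertiary centre.
Tertiary is more stable than secondary, so the shift occurs.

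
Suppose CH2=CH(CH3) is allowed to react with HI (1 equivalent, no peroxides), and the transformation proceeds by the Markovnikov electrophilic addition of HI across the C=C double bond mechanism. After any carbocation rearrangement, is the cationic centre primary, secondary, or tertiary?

secondary

Step 1: The π electrons of the C=C bond attack a proton of HI; Markovnikov addition places the new C–H on the less-substituted alkene carbon, so the positive charge ends up on the more-substituted carbon — a secondary carbocation. The H–I bond breaks heterolytically, releasing I⁻.
No single 1,2-shift to an adjacent carbon would give a more-substituted cation, so no rearrangement occurs.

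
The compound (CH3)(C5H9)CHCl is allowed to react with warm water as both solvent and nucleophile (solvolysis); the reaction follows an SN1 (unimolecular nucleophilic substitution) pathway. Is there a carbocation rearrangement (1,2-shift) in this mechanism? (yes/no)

yes

The first-formed carbocation is secondary.
The adjacent cyclopentyl carbon already bears 2 other carbon substituents and has a hydrogen to migrate; after a 1,2-hydride shift from that carbon the positive charge sits on a tertiary centre.
Tertiary is more stable than secondary, so the shift occurs.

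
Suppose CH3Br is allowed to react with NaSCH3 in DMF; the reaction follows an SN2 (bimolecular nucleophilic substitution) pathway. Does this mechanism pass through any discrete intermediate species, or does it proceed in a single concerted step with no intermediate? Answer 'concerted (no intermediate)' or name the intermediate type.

concerted (no intermediate)

The methanethiolate nucleophile donates a lone pair from S to the α-carbon in a backside attack; simultaneously the C–Br σ-bond breaks and both of its electrons leave with Br⁻. One concerted step with inversion of configuration.
All bond changes occur in one transition state; no discrete intermediate is formed.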